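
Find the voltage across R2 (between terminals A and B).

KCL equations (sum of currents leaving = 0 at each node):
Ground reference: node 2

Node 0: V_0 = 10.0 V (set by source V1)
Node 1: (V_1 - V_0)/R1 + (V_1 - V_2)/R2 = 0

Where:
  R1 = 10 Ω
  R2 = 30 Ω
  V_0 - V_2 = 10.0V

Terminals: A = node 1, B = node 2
R1 and R2 are in series across V1 (node 0 → node 1 → node 2), and the output A–B is taken across R2, so this is a voltage divider.
Series current: I = V1/(R1 + R2) = 10/(10 + 30) = 10/40 = 0.25 A
V_R2 = I × R2 = V1 × R2/(R1 + R2) = 10 × 30/40 = 7.5 V

Final answer: 7.5 V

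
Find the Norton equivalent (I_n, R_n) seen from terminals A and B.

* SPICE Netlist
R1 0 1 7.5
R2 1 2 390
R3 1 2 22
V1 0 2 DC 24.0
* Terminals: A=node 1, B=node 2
Find the Thévenin equivalent first; then I_n = V_th/R_th and R_n = R_th.
Step 1 — V_th is the open-circuit voltage V_A - V_B (nothing connected across the terminals).
Nodal analysis, taking node 2 as the 0 V reference.
Source V1 fixes V_0 = 24 V.
KCL at each unknown node (sum of currents leaving = 0; resistances in Ω):
  Node 1: (V_1 - 24)/7.5 + (V_1 - 0)/390 + (V_1 - 0)/22 = 0
Collecting terms: 0.1814 × V_1 = 3.2  =>  V_1 = 17.65 V
V_th = V_1 - V_2 = 17.65 - 0 = 17.65 V
Step 2 — R_th: zero the source — replace V1 by a short circuit (node 2 merges into node 0) — and find the resistance seen between A (node 1) and B (node 0).
Reduce the network between node 1 (A) and node 0 (B) by series/parallel combination:
  Rp1 = R1 ‖ R2 ‖ R3 (parallel, all between nodes 0 and 1) = 1/(1/7.5 + 1/390 + 1/22) = 5.514 Ω
R_th = 5.514 Ω
I_n = V_th/R_th = 17.65/5.514 = 3.2 A, and R_n = R_th = 5.514 Ω

Final answer: I_n = 3.2 A, R_n = 5.514 Ω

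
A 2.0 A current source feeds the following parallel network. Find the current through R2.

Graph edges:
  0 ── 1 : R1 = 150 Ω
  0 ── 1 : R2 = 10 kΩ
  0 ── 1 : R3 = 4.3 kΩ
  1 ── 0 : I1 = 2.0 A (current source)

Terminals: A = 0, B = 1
All resistors sit directly between nodes 0 and 1, so they are in parallel and share one voltage V; the full source current 2 A splits among them.
1/R_par = 1/150 + 1/10000 + 1/4300 = 0.006999 S  =>  R_par = 142.9 Ω
V = I × R_par = 2 × 142.9 = 285.7 V
I_R2 = V/R2 = 285.7/10000 = 0.02857 A

Final answer: 0.02857 A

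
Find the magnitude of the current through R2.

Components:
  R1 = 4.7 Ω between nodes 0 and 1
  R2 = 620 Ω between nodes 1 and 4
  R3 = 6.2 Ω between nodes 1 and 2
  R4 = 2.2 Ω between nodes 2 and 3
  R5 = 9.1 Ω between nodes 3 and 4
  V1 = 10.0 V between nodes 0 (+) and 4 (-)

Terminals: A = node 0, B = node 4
Nodal analysis, taking node 4 as the 0 V reference.
Source V1 fixes V_0 = 10 V.
KCL at each unknown node (sum of currents leaving = 0; resistances in Ω):
  Node 1: (V_1 - 10)/4.7 + (V_1 - 0)/620 + (V_1 - V_2)/6.2 = 0
  Node 2: (V_2 - V_1)/6.2 + (V_2 - V_3)/2.2 = 0
  Node 3: (V_3 - V_2)/2.2 + (V_3 - 0)/9.1 = 0
Collecting terms (coefficients in siemens):
  0.3757·V_1 - 0.1613·V_2 = 2.128
  0.6158·V_2 - 0.1613·V_1 - 0.4545·V_3 = 0
  0.5644·V_3 - 0.4545·V_2 = 0
Solving these 3 simultaneous equations (Gaussian elimination) gives:
  V_1 = 7.836 V, V_2 = 5.06 V, V_3 = 4.075 V
I_R2 = (V_1 - V_4)/R2 = (7.836 - 0)/620 = 0.01264 A
|I_R2| = 0.01264 A

Final answer: |I_R2| = 0.01264 A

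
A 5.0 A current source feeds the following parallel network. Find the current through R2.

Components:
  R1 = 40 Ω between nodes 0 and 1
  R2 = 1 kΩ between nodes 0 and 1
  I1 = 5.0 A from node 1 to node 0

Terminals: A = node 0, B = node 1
All resistors sit directly between nodes 0 and 1, so they are in parallel and share one voltage V; the full source current 5 A splits among them.
1/R_par = 1/40 + 1/1000 = 0.026 S  =>  R_par = 38.46 Ω
V = I × R_par = 5 × 38.46 = 192.3 V
I_R2 = V/R2 = 192.3/1000 = 0.1923 A

Final answer: 0.1923 A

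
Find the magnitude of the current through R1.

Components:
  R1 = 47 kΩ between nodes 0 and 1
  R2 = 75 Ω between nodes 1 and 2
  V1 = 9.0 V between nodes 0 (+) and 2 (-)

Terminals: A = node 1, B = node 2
Nodal analysis, taking node 2 as the 0 V reference.
Source V1 fixes V_0 = 9 V.
KCL at each unknown node (sum of currents leaving = 0; resistances in Ω):
  Node 1: (V_1 - 9)/47000 + (V_1 - 0)/75 = 0
Collecting terms: 0.01335 × V_1 = 0.0001915  =>  V_1 = 0.01434 V
I_R1 = (V_0 - V_1)/R1 = (9 - 0.01434)/47000 = 0.0001912 A
|I_R1| = 0.0001912 A

Final answer: |I_R1| = 0.0001912 A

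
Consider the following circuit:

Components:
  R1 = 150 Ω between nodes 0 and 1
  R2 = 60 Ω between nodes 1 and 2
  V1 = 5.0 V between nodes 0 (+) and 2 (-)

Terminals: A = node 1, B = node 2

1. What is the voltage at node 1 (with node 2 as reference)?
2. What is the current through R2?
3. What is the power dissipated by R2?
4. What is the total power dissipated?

Nodal analysis, taking node 2 as the 0 V reference.
Source V1 fixes V_0 = 5 V.
KCL at each unknown node (sum of currents leaving = 0; resistances in Ω):
  Node 1: (V_1 - 5)/150 + (V_1 - 0)/60 = 0
Collecting terms: 0.02333 × V_1 = 0.03333  =>  V_1 = 1.429 V
Part 1:
  Read off the nodal solution: V_1 = 1.429 V
Part 2:
  I_R2 = (V_1 - V_2)/R2 = (1.429 - 0)/60 = 0.02381 A
  Magnitude: I_R2 = 0.02381 A
Part 3:
  I_R2 = (V_1 - V_2)/R2 = (1.429 - 0)/60 = 0.02381 A
  P_R2 = I_R2² × R2 = (0.02381)² × 60 = 0.03401 W
Part 4:
  Power in each resistor, P = (ΔV)²/R:
    P_R1 = (5 - 1.429)²/150 = 0.08503 W
    P_R2 = (1.429 - 0)²/60 = 0.03401 W
  P_total = P_R1 + P_R2 = 0.119 W

Final answers:
1. V_1 = 1.429 V
2. I_R2 = 0.02381 A
3. P_R2 = 0.03401 W
4. P_total = 0.119 W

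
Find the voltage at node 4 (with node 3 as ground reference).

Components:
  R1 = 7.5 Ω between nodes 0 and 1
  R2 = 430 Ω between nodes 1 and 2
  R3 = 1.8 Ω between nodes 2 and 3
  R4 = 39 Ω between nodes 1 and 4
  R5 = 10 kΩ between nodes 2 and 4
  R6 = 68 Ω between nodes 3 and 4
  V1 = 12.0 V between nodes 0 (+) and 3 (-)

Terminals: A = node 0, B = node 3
Nodal analysis, taking node 3 as the 0 V reference.
Source V1 fixes V_0 = 12 V.
KCL at each unknown node (sum of currents leaving = 0; resistances in Ω):
  Node 1: (V_1 - 12)/7.5 + (V_1 - V_2)/430 + (V_1 - V_4)/39 = 0
  Node 2: (V_2 - V_1)/430 + (V_2 - 0)/1.8 + (V_2 - V_4)/10000 = 0
  Node 4: (V_4 - V_1)/39 + (V_4 - V_2)/10000 + (V_4 - 0)/68 = 0
Collecting terms (coefficients in siemens):
  0.1613·V_1 - 0.002326·V_2 - 0.02564·V_4 = 1.6
  0.558·V_2 - 0.002326·V_1 - 0.0001·V_4 = 0
  0.04045·V_4 - 0.02564·V_1 - 0.0001·V_2 = 0
Solving these 3 simultaneous equations (Gaussian elimination) gives:
  V_1 = 11.03 V, V_2 = 0.04723 V, V_4 = 6.994 V
The requested potential is V_4 = 6.994 V.

Final answer: V_4 = 6.994 V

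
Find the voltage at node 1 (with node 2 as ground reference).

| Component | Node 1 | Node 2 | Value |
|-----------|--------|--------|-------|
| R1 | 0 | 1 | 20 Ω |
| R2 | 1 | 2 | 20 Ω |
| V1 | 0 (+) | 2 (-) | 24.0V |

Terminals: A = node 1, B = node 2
Nodal analysis, taking node 2 as the 0 V reference.
Source V1 fixes V_0 = 24 V.
KCL at each unknown node (sum of currents leaving = 0; resistances in Ω):
  Node 1: (V_1 - 24)/20 + (V_1 - 0)/20 = 0
Collecting terms: 0.1 × V_1 = 1.2  =>  V_1 = 12 V
The requested potential is V_1 = 12 V.

Final answer: V_1 = 12 V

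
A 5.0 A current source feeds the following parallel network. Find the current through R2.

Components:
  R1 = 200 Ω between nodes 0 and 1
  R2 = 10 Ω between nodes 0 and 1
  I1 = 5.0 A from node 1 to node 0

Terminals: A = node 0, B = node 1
All resistors sit directly between nodes 0 and 1, so they are in parallel and share one voltage V; the full source current 5 A splits among them.
1/R_par = 1/200 + 1/10 = 0.105 S  =>  R_par = 9.524 Ω
V = I × R_par = 5 × 9.524 = 47.62 V
I_R2 = V/R2 = 47.62/10 = 4.762 A

Final answer: 4.762 A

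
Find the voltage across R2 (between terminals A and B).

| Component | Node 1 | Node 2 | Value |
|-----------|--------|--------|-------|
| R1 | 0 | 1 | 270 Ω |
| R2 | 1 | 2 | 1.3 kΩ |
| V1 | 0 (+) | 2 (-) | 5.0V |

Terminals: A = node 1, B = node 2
R1 and R2 are in series across V1 (node 0 → node 1 → node 2), and the output A–B is taken across R2, so this is a voltage divider.
Series current: I = V1/(R1 + R2) = 5/(270 + 1300) = 5/1570 = 0.003185 A
V_R2 = I × R2 = V1 × R2/(R1 + R2) = 5 × 1300/1570 = 4.14 V

Final answer: 4.14 V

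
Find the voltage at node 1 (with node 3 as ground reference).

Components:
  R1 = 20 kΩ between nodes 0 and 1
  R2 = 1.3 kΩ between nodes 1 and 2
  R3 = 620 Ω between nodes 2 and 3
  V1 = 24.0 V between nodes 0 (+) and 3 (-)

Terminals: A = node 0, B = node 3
Nodal analysis, taking node 3 as the 0 V reference.
Source V1 fixes V_0 = 24 V.
KCL at each unknown node (sum of currents leaving = 0; resistances in Ω):
  Node 1: (V_1 - 24)/20000 + (V_1 - V_2)/1300 = 0
  Node 2: (V_2 - V_1)/1300 + (V_2 - 0)/620 = 0
Collecting terms (coefficients in siemens):
  0.0008192·V_1 - 0.0007692·V_2 = 0.0012
  0.002382·V_2 - 0.0007692·V_1 = 0
Determinant D = (0.0008192)(0.002382) - (-0.0007692)(-0.0007692) = 0.00000136
V_1 = [(0.0012)(0.002382) - (-0.0007692)(0)]/D = 2.102 V
V_2 = [(0.0008192)(0) - (0.0012)(-0.0007692)]/D = 0.6788 V
The requested potential is V_1 = 2.102 V.

Final answer: V_1 = 2.102 V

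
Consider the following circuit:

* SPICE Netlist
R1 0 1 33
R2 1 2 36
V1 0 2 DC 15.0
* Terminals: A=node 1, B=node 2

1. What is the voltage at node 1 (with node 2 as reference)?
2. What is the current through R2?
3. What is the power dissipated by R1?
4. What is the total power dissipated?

Nodal analysis, taking node 2 as the 0 V reference.
Source V1 fixes V_0 = 15 V.
KCL at each unknown node (sum of currents leaving = 0; resistances in Ω):
  Node 1: (V_1 - 15)/33 + (V_1 - 0)/36 = 0
Collecting terms: 0.05808 × V_1 = 0.4545  =>  V_1 = 7.826 V
Part 1:
  Read off the nodal solution: V_1 = 7.826 V
Part 2:
  I_R2 = (V_1 - V_2)/R2 = (7.826 - 0)/36 = 0.2174 A
  Magnitude: I_R2 = 0.2174 A
Part 3:
  I_R1 = (V_0 - V_1)/R1 = (15 - 7.826)/33 = 0.2174 A
  P_R1 = I_R1² × R1 = (0.2174)² × 33 = 1.56 W
Part 4:
  Power in each resistor, P = (ΔV)²/R:
    P_R1 = (15 - 7.826)²/33 = 1.56 W
    P_R2 = (7.826 - 0)²/36 = 1.701 W
  P_total = P_R1 + P_R2 = 3.261 W

Final answers:
1. V_1 = 7.826 V
2. I_R2 = 0.2174 A
3. P_R1 = 1.56 W
4. P_total = 3.261 W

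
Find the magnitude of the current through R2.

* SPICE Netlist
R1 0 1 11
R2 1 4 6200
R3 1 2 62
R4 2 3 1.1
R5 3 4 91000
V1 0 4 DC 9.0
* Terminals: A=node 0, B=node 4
Nodal analysis, taking node 4 as the 0 V reference.
Source V1 fixes V_0 = 9 V.
KCL at each unknown node (sum of currents leaving = 0; resistances in Ω):
  Node 1: (V_1 - 9)/11 + (V_1 - 0)/6200 + (V_1 - V_2)/62 = 0
  Node 2: (V_2 - V_1)/62 + (V_2 - V_3)/1.1 = 0
  Node 3: (V_3 - V_2)/1.1 + (V_3 - 0)/91000 = 0
Collecting terms (coefficients in siemens):
  0.1072·V_1 - 0.01613·V_2 = 0.8182
  0.9252·V_2 - 0.01613·V_1 - 0.9091·V_3 = 0
  0.9091·V_3 - 0.9091·V_2 = 0
Solving these 3 simultaneous equations (Gaussian elimination) gives:
  V_1 = 8.983 V, V_2 = 8.977 V, V_3 = 8.977 V
I_R2 = (V_1 - V_4)/R2 = (8.983 - 0)/6200 = 0.001449 A
|I_R2| = 0.001449 A

Final answer: |I_R2| = 0.001449 A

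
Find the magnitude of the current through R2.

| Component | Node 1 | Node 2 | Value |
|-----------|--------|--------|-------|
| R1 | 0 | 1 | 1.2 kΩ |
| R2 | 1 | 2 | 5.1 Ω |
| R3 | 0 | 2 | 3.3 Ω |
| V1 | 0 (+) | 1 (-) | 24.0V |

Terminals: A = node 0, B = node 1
Nodal analysis, taking node 1 as the 0 V reference.
Source V1 fixes V_0 = 24 V.
KCL at each unknown node (sum of currents leaving = 0; resistances in Ω):
  Node 2: (V_2 - 0)/5.1 + (V_2 - 24)/3.3 = 0
Collecting terms: 0.4991 × V_2 = 7.273  =>  V_2 = 14.57 V
I_R2 = (V_1 - V_2)/R2 = (0 - 14.57)/5.1 = -2.857 A
|I_R2| = 2.857 A

Final answer: |I_R2| = 2.857 A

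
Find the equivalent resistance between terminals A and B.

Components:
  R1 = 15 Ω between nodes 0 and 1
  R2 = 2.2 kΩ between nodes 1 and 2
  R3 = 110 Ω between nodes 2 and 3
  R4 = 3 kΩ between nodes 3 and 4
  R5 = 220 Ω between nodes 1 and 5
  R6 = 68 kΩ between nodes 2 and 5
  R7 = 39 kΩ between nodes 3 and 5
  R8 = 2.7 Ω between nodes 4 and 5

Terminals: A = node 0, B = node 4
The network is not a plain series/parallel combination. Inject a 1 A test current into terminal A (node 0) and return it from terminal B (node 4); then R_eq = V_A / (1 A).
Nodal analysis, taking node 4 as the 0 V reference.
Current source I_test pushes 1 A into node 0 and draws it out of node 4.
KCL at each unknown node (sum of currents leaving = 0; resistances in Ω):
  Node 0: (V_0 - V_1)/15 - 1 = 0
  Node 1: (V_1 - V_0)/15 + (V_1 - V_2)/2200 + (V_1 - V_5)/220 = 0
  Node 2: (V_2 - V_1)/2200 + (V_2 - V_3)/110 + (V_2 - V_5)/68000 = 0
  Node 3: (V_3 - V_2)/110 + (V_3 - 0)/3000 + (V_3 - V_5)/39000 = 0
  Node 5: (V_5 - V_1)/220 + (V_5 - V_2)/68000 + (V_5 - V_3)/39000 + (V_5 - 0)/2.7 = 0
Collecting terms (coefficients in siemens):
  0.06667·V_0 - 0.06667·V_1 = 1
  0.07167·V_1 - 0.06667·V_0 - 0.0004545·V_2 - 0.004545·V_5 = 0
  0.00956·V_2 - 0.0004545·V_1 - 0.009091·V_3 - 0.00001471·V_5 = 0
  0.00945·V_3 - 0.009091·V_2 - 0.00002564·V_5 = 0
  0.375·V_5 - 0.004545·V_1 - 0.00001471·V_2 - 0.00002564·V_3 = 0
Solving these 5 simultaneous equations (Gaussian elimination) gives:
  V_0 = 228.2 V, V_1 = 213.2 V, V_2 = 119.1 V, V_3 = 114.6 V
  V_5 = 2.597 V
R_eq = V_0 / 1 A = 228.2 Ω

Final answer: 228.2 Ω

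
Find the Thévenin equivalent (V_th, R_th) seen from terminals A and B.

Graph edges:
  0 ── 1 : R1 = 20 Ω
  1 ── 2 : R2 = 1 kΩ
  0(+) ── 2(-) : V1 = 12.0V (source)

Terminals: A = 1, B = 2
Step 1 — V_th is the open-circuit voltage V_A - V_B (nothing connected across the terminals).
Nodal analysis, taking node 2 as the 0 V reference.
Source V1 fixes V_0 = 12 V.
KCL at each unknown node (sum of currents leaving = 0; resistances in Ω):
  Node 1: (V_1 - 12)/20 + (V_1 - 0)/1000 = 0
Collecting terms: 0.051 × V_1 = 0.6  =>  V_1 = 11.76 V
V_th = V_1 - V_2 = 11.76 - 0 = 11.76 V
Step 2 — R_th: zero the source — replace V1 by a short circuit (node 2 merges into node 0) — and find the resistance seen between A (node 1) and B (node 0).
Reduce the network between node 1 (A) and node 0 (B) by series/parallel combination:
  Rp1 = R1 ‖ R2 (parallel, both between nodes 0 and 1) = 1/(1/20 + 1/1000) = 19.61 Ω
R_th = 19.61 Ω

Final answer: V_th = 11.76 V, R_th = 19.61 Ω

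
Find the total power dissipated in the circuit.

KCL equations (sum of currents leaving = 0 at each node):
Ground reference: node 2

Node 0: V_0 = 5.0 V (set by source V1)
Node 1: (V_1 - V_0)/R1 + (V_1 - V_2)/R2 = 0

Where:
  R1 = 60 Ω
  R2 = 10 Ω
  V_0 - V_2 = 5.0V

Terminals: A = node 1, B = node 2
Nodal analysis, taking node 2 as the 0 V reference.
Source V1 fixes V_0 = 5 V.
KCL at each unknown node (sum of currents leaving = 0; resistances in Ω):
  Node 1: (V_1 - 5)/60 + (V_1 - 0)/10 = 0
Collecting terms: 0.1167 × V_1 = 0.08333  =>  V_1 = 0.7143 V
Power in each resistor, P = (ΔV)²/R:
  P_R1 = (5 - 0.7143)²/60 = 0.3061 W
  P_R2 = (0.7143 - 0)²/10 = 0.05102 W
P_total = P_R1 + P_R2 = 0.3571 W

Final answer: 0.3571 W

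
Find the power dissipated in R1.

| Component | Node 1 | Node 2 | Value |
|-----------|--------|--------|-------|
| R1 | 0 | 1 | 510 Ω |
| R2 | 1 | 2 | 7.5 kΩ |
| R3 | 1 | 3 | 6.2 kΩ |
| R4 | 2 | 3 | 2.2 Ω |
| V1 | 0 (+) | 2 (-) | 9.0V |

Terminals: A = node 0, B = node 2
Nodal analysis, taking node 2 as the 0 V reference.
Source V1 fixes V_0 = 9 V.
KCL at each unknown node (sum of currents leaving = 0; resistances in Ω):
  Node 1: (V_1 - 9)/510 + (V_1 - 0)/7500 + (V_1 - V_3)/6200 = 0
  Node 3: (V_3 - V_1)/6200 + (V_3 - 0)/2.2 = 0
Collecting terms (coefficients in siemens):
  0.002255·V_1 - 0.0001613·V_3 = 0.01765
  0.4547·V_3 - 0.0001613·V_1 = 0
Determinant D = (0.002255)(0.4547) - (-0.0001613)(-0.0001613) = 0.001026
V_1 = [(0.01765)(0.4547) - (-0.0001613)(0)]/D = 7.825 V
V_3 = [(0.002255)(0) - (0.01765)(-0.0001613)]/D = 0.002775 V
I_R1 = (V_0 - V_1)/R1 = (9 - 7.825)/510 = 0.002305 A
P_R1 = I_R1² × R1 = (0.002305)² × 510 = 0.002709 W

Final answer: 0.002709 W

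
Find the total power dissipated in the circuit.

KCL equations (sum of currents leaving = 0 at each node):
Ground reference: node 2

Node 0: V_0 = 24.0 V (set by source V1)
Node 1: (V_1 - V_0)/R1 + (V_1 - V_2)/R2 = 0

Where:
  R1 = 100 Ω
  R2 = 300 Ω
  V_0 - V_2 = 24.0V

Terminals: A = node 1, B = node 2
Nodal analysis, taking node 2 as the 0 V reference.
Source V1 fixes V_0 = 24 V.
KCL at each unknown node (sum of currents leaving = 0; resistances in Ω):
  Node 1: (V_1 - 24)/100 + (V_1 - 0)/300 = 0
Collecting terms: 0.01333 × V_1 = 0.24  =>  V_1 = 18 V
Power in each resistor, P = (ΔV)²/R:
  P_R1 = (24 - 18)²/100 = 0.36 W
  P_R2 = (18 - 0)²/300 = 1.08 W
P_total = P_R1 + P_R2 = 1.44 W

Final answer: 1.44 W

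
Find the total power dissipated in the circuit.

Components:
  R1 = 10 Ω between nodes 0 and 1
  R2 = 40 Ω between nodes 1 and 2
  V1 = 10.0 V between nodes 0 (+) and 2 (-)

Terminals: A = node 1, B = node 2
Nodal analysis, taking node 2 as the 0 V reference.
Source V1 fixes V_0 = 10 V.
KCL at each unknown node (sum of currents leaving = 0; resistances in Ω):
  Node 1: (V_1 - 10)/10 + (V_1 - 0)/40 = 0
Collecting terms: 0.125 × V_1 = 1  =>  V_1 = 8 V
Power in each resistor, P = (ΔV)²/R:
  P_R1 = (10 - 8)²/10 = 0.4 W
  P_R2 = (8 - 0)²/40 = 1.6 W
P_total = P_R1 + P_R2 = 2 W

Final answer: 2 W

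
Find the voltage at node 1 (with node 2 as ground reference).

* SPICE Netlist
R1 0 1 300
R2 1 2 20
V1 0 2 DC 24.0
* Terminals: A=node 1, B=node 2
Nodal analysis, taking node 2 as the 0 V reference.
Source V1 fixes V_0 = 24 V.
KCL at each unknown node (sum of currents leaving = 0; resistances in Ω):
  Node 1: (V_1 - 24)/300 + (V_1 - 0)/20 = 0
Collecting terms: 0.05333 × V_1 = 0.08  =>  V_1 = 1.5 V
The requested potential is V_1 = 1.5 V.

Final answer: V_1 = 1.5 V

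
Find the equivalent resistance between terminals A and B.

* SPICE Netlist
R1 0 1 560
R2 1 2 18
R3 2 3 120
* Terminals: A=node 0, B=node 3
Reduce the network between node 0 (A) and node 3 (B) by series/parallel combination:
  Rs1 = R1 + R2 (series, joined only at node 1) = 560 + 18 = 578 Ω
  Rs2 = R3 + Rs1 (series, joined only at node 2) = 120 + 578 = 698 Ω
R_eq = 698 Ω

Final answer: 698 Ω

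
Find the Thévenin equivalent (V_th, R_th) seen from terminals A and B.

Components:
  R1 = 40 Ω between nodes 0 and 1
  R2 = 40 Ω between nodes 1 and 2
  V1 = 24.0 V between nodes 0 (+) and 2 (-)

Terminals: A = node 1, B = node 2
Step 1 — V_th is the open-circuit voltage V_A - V_B (nothing connected across the terminals).
Nodal analysis, taking node 2 as the 0 V reference.
Source V1 fixes V_0 = 24 V.
KCL at each unknown node (sum of currents leaving = 0; resistances in Ω):
  Node 1: (V_1 - 24)/40 + (V_1 - 0)/40 = 0
Collecting terms: 0.05 × V_1 = 0.6  =>  V_1 = 12 V
V_th = V_1 - V_2 = 12 - 0 = 12 V
Step 2 — R_th: zero the source — replace V1 by a short circuit (node 2 merges into node 0) — and find the resistance seen between A (node 1) and B (node 0).
Reduce the network between node 1 (A) and node 0 (B) by series/parallel combination:
  Rp1 = R1 ‖ R2 (parallel, both between nodes 0 and 1) = 1/(1/40 + 1/40) = 20 Ω
R_th = 20 Ω

Final answer: V_th = 12 V, R_th = 20 Ω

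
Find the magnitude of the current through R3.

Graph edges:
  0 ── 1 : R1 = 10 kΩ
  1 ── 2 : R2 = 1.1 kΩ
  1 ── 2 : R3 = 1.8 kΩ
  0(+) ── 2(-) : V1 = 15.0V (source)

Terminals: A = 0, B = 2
Nodal analysis, taking node 2 as the 0 V reference.
Source V1 fixes V_0 = 15 V.
KCL at each unknown node (sum of currents leaving = 0; resistances in Ω):
  Node 1: (V_1 - 15)/10000 + (V_1 - 0)/1100 + (V_1 - 0)/1800 = 0
Collecting terms: 0.001565 × V_1 = 0.0015  =>  V_1 = 0.9587 V
I_R3 = (V_1 - V_2)/R3 = (0.9587 - 0)/1800 = 0.0005326 A
|I_R3| = 0.0005326 A

Final answer: |I_R3| = 0.0005326 A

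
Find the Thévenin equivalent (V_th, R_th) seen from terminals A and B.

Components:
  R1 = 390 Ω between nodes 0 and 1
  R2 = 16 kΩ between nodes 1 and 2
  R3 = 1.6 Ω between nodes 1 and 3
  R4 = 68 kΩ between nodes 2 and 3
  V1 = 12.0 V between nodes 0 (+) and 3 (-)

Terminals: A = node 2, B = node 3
Step 1 — V_th is the open-circuit voltage V_A - V_B (nothing connected across the terminals).
Nodal analysis, taking node 3 as the 0 V reference.
Source V1 fixes V_0 = 12 V.
KCL at each unknown node (sum of currents leaving = 0; resistances in Ω):
  Node 1: (V_1 - 12)/390 + (V_1 - V_2)/16000 + (V_1 - 0)/1.6 = 0
  Node 2: (V_2 - V_1)/16000 + (V_2 - 0)/68000 = 0
Collecting terms (coefficients in siemens):
  0.6276·V_1 - 0.0000625·V_2 = 0.03077
  0.00007721·V_2 - 0.0000625·V_1 = 0
Determinant D = (0.6276)(0.00007721) - (-0.0000625)(-0.0000625) = 0.00004845
V_1 = [(0.03077)(0.00007721) - (-0.0000625)(0)]/D = 0.04903 V
V_2 = [(0.6276)(0) - (0.03077)(-0.0000625)]/D = 0.03969 V
V_th = V_2 - V_3 = 0.03969 - 0 = 0.03969 V
Step 2 — R_th: zero the source — replace V1 by a short circuit (node 3 merges into node 0) — and find the resistance seen between A (node 2) and B (node 0).
Reduce the network between node 2 (A) and node 0 (B) by series/parallel combination:
  Rp1 = R1 ‖ R3 (parallel, both between nodes 0 and 1) = 1/(1/390 + 1/1.6) = 1.593 Ω
  Rs1 = R2 + Rp1 (series, joined only at node 1) = 16000 + 1.593 = 16000 Ω
  Rp2 = R4 ‖ Rs1 (parallel, both between nodes 0 and 2) = 1/(1/68000 + 1/16000) = 12950 Ω
R_th = 12.95 kΩ

Final answer: V_th = 0.03969 V, R_th = 12.95 kΩ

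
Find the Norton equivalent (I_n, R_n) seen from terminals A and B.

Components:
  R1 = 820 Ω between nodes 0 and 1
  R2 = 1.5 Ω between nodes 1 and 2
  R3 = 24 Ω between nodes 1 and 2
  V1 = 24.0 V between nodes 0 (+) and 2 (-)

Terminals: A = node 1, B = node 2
Find the Thévenin equivalent first; then I_n = V_th/R_th and R_n = R_th.
Step 1 — V_th is the open-circuit voltage V_A - V_B (nothing connected across the terminals).
Nodal analysis, taking node 2 as the 0 V reference.
Source V1 fixes V_0 = 24 V.
KCL at each unknown node (sum of currents leaving = 0; resistances in Ω):
  Node 1: (V_1 - 24)/820 + (V_1 - 0)/1.5 + (V_1 - 0)/24 = 0
Collecting terms: 0.7096 × V_1 = 0.02927  =>  V_1 = 0.04125 V
V_th = V_1 - V_2 = 0.04125 - 0 = 0.04125 V
Step 2 — R_th: zero the source — replace V1 by a short circuit (node 2 merges into node 0) — and find the resistance seen between A (node 1) and B (node 0).
Reduce the network between node 1 (A) and node 0 (B) by series/parallel combination:
  Rp1 = R1 ‖ R2 ‖ R3 (parallel, all between nodes 0 and 1) = 1/(1/820 + 1/1.5 + 1/24) = 1.409 Ω
R_th = 1.409 Ω
I_n = V_th/R_th = 0.04125/1.409 = 0.02927 A, and R_n = R_th = 1.409 Ω

Final answer: I_n = 0.02927 A, R_n = 1.409 Ω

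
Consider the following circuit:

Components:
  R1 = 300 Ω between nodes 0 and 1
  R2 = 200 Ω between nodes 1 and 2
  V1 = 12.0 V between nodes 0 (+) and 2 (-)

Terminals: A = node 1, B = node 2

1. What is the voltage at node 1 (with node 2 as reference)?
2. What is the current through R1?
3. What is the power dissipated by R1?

Nodal analysis, taking node 2 as the 0 V reference.
Source V1 fixes V_0 = 12 V.
KCL at each unknown node (sum of currents leaving = 0; resistances in Ω):
  Node 1: (V_1 - 12)/300 + (V_1 - 0)/200 = 0
Collecting terms: 0.008333 × V_1 = 0.04  =>  V_1 = 4.8 V
Part 1:
  Read off the nodal solution: V_1 = 4.8 V
Part 2:
  I_R1 = (V_0 - V_1)/R1 = (12 - 4.8)/300 = 0.024 A
  Magnitude: I_R1 = 0.024 A
Part 3:
  I_R1 = (V_0 - V_1)/R1 = (12 - 4.8)/300 = 0.024 A
  P_R1 = I_R1² × R1 = (0.024)² × 300 = 0.1728 W

Final answers:
1. V_1 = 4.8 V
2. I_R1 = 0.024 A
3. P_R1 = 0.1728 W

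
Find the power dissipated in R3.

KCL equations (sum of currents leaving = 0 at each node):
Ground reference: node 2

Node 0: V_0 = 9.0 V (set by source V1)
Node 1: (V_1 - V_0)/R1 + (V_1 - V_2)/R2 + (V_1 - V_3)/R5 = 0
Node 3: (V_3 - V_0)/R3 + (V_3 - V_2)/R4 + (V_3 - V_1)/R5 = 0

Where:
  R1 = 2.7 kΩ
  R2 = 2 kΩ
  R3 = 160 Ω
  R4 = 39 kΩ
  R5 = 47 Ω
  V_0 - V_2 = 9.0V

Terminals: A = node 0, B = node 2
Nodal analysis, taking node 2 as the 0 V reference.
Source V1 fixes V_0 = 9 V.
KCL at each unknown node (sum of currents leaving = 0; resistances in Ω):
  Node 1: (V_1 - 9)/2700 + (V_1 - 0)/2000 + (V_1 - V_3)/47 = 0
  Node 3: (V_3 - 9)/160 + (V_3 - 0)/39000 + (V_3 - V_1)/47 = 0
Collecting terms (coefficients in siemens):
  0.02215·V_1 - 0.02128·V_3 = 0.003333
  0.02755·V_3 - 0.02128·V_1 = 0.05625
Determinant D = (0.02215)(0.02755) - (-0.02128)(-0.02128) = 0.0001575
V_1 = [(0.003333)(0.02755) - (-0.02128)(0.05625)]/D = 8.182 V
V_3 = [(0.02215)(0.05625) - (0.003333)(-0.02128)]/D = 8.36 V
I_R3 = (V_0 - V_3)/R3 = (9 - 8.36)/160 = 0.004002 A
P_R3 = I_R3² × R3 = (0.004002)² × 160 = 0.002563 W

Final answer: 0.002563 W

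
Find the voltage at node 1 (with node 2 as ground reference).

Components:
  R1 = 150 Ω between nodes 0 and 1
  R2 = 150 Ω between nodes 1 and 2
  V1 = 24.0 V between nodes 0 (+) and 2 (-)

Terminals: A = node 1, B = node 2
Nodal analysis, taking node 2 as the 0 V reference.
Source V1 fixes V_0 = 24 V.
KCL at each unknown node (sum of currents leaving = 0; resistances in Ω):
  Node 1: (V_1 - 24)/150 + (V_1 - 0)/150 = 0
Collecting terms: 0.01333 × V_1 = 0.16  =>  V_1 = 12 V
The requested potential is V_1 = 12 V.

Final answer: V_1 = 12 V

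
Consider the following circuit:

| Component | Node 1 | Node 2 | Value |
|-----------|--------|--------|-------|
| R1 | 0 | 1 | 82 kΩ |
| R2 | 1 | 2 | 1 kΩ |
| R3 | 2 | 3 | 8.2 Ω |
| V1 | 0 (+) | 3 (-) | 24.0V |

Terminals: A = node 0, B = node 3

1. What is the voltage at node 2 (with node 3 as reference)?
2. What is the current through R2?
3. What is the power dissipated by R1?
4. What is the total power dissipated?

Nodal analysis, taking node 3 as the 0 V reference.
Source V1 fixes V_0 = 24 V.
KCL at each unknown node (sum of currents leaving = 0; resistances in Ω):
  Node 1: (V_1 - 24)/82000 + (V_1 - V_2)/1000 = 0
  Node 2: (V_2 - V_1)/1000 + (V_2 - 0)/8.2 = 0
Collecting terms (coefficients in siemens):
  0.001012·V_1 - 0.001·V_2 = 0.0002927
  0.123·V_2 - 0.001·V_1 = 0
Determinant D = (0.001012)(0.123) - (-0.001)(-0.001) = 0.0001235
V_1 = [(0.0002927)(0.123) - (-0.001)(0)]/D = 0.2915 V
V_2 = [(0.001012)(0) - (0.0002927)(-0.001)]/D = 0.002371 V
Part 1:
  Read off the nodal solution: V_2 = 0.002371 V
Part 2:
  I_R2 = (V_1 - V_2)/R2 = (0.2915 - 0.002371)/1000 = 0.0002891 A
  Magnitude: I_R2 = 0.0002891 A
Part 3:
  I_R1 = (V_0 - V_1)/R1 = (24 - 0.2915)/82000 = 0.0002891 A
  P_R1 = I_R1² × R1 = (0.0002891)² × 82000 = 0.006855 W
Part 4:
  Power in each resistor, P = (ΔV)²/R:
    P_R1 = (24 - 0.2915)²/82000 = 0.006855 W
    P_R2 = (0.2915 - 0.002371)²/1000 = 0.0000836 W
    P_R3 = (0.002371 - 0)²/8.2 = 0.0000006855 W
  P_total = P_R1 + P_R2 + P_R3 = 0.006939 W

Final answers:
1. V_2 = 0.002371 V
2. I_R2 = 0.0002891 A
3. P_R1 = 0.006855 W
4. P_total = 0.006939 W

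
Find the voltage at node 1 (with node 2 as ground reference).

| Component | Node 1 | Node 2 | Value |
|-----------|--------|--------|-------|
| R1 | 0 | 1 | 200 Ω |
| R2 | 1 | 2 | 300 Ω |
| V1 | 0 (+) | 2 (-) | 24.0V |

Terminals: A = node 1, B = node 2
Nodal analysis, taking node 2 as the 0 V reference.
Source V1 fixes V_0 = 24 V.
KCL at each unknown node (sum of currents leaving = 0; resistances in Ω):
  Node 1: (V_1 - 24)/200 + (V_1 - 0)/300 = 0
Collecting terms: 0.008333 × V_1 = 0.12  =>  V_1 = 14.4 V
The requested potential is V_1 = 14.4 V.

Final answer: V_1 = 14.4 V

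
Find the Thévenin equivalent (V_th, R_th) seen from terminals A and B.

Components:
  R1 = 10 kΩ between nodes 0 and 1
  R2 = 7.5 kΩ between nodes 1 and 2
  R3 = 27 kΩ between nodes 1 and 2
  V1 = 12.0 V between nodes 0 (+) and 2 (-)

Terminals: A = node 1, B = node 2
Step 1 — V_th is the open-circuit voltage V_A - V_B (nothing connected across the terminals).
Nodal analysis, taking node 2 as the 0 V reference.
Source V1 fixes V_0 = 12 V.
KCL at each unknown node (sum of currents leaving = 0; resistances in Ω):
  Node 1: (V_1 - 12)/10000 + (V_1 - 0)/7500 + (V_1 - 0)/27000 = 0
Collecting terms: 0.0002704 × V_1 = 0.0012  =>  V_1 = 4.438 V
V_th = V_1 - V_2 = 4.438 - 0 = 4.438 V
Step 2 — R_th: zero the source — replace V1 by a short circuit (node 2 merges into node 0) — and find the resistance seen between A (node 1) and B (node 0).
Reduce the network between node 1 (A) and node 0 (B) by series/parallel combination:
  Rp1 = R1 ‖ R2 ‖ R3 (parallel, all between nodes 0 and 1) = 1/(1/10000 + 1/7500 + 1/27000) = 3699 Ω
R_th = 3.699 kΩ

Final answer: V_th = 4.438 V, R_th = 3.699 kΩ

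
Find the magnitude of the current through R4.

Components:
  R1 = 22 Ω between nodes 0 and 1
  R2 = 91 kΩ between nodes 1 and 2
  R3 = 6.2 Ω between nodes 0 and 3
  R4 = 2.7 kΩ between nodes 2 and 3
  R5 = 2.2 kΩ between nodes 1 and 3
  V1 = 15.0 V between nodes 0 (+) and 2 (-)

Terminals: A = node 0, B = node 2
Nodal analysis, taking node 2 as the 0 V reference.
Source V1 fixes V_0 = 15 V.
KCL at each unknown node (sum of currents leaving = 0; resistances in Ω):
  Node 1: (V_1 - 15)/22 + (V_1 - 0)/91000 + (V_1 - V_3)/2200 = 0
  Node 3: (V_3 - 15)/6.2 + (V_3 - 0)/2700 + (V_3 - V_1)/2200 = 0
Collecting terms (coefficients in siemens):
  0.04592·V_1 - 0.0004545·V_3 = 0.6818
  0.1621·V_3 - 0.0004545·V_1 = 2.419
Determinant D = (0.04592)(0.1621) - (-0.0004545)(-0.0004545) = 0.007444
V_1 = [(0.6818)(0.1621) - (-0.0004545)(2.419)]/D = 15 V
V_3 = [(0.04592)(2.419) - (0.6818)(-0.0004545)]/D = 14.97 V
I_R4 = (V_2 - V_3)/R4 = (0 - 14.97)/2700 = -0.005543 A
|I_R4| = 0.005543 A

Final answer: |I_R4| = 0.005543 A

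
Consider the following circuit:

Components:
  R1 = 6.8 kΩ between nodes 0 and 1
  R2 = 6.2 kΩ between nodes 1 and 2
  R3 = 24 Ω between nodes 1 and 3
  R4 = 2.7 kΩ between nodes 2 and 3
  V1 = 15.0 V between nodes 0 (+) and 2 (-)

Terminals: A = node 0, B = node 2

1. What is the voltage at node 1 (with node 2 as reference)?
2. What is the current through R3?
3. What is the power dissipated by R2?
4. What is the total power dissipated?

Nodal analysis, taking node 2 as the 0 V reference.
Source V1 fixes V_0 = 15 V.
KCL at each unknown node (sum of currents leaving = 0; resistances in Ω):
  Node 1: (V_1 - 15)/6800 + (V_1 - 0)/6200 + (V_1 - V_3)/24 = 0
  Node 3: (V_3 - V_1)/24 + (V_3 - 0)/2700 = 0
Collecting terms (coefficients in siemens):
  0.04198·V_1 - 0.04167·V_3 = 0.002206
  0.04204·V_3 - 0.04167·V_1 = 0
Determinant D = (0.04198)(0.04204) - (-0.04167)(-0.04167) = 0.00002839
V_1 = [(0.002206)(0.04204) - (-0.04167)(0)]/D = 3.266 V
V_3 = [(0.04198)(0) - (0.002206)(-0.04167)]/D = 3.237 V
Part 1:
  Read off the nodal solution: V_1 = 3.266 V
Part 2:
  I_R3 = (V_1 - V_3)/R3 = (3.266 - 3.237)/24 = 0.001199 A
  Magnitude: I_R3 = 0.001199 A
Part 3:
  I_R2 = (V_1 - V_2)/R2 = (3.266 - 0)/6200 = 0.0005267 A
  P_R2 = I_R2² × R2 = (0.0005267)² × 6200 = 0.00172 W
Part 4:
  Power in each resistor, P = (ΔV)²/R:
    P_R1 = (15 - 3.266)²/6800 = 0.02025 W
    P_R2 = (3.266 - 0)²/6200 = 0.00172 W
    P_R3 = (3.266 - 3.237)²/24 = 0.0000345 W
    P_R4 = (0 - 3.237)²/2700 = 0.003881 W
  P_total = P_R1 + P_R2 + P_R3 + P_R4 = 0.02588 W

Final answers:
1. V_1 = 3.266 V
2. I_R3 = 0.001199 A
3. P_R2 = 0.00172 W
4. P_total = 0.02588 W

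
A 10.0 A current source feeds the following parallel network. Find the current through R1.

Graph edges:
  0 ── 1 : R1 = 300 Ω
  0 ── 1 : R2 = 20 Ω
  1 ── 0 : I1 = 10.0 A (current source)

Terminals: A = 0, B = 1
All resistors sit directly between nodes 0 and 1, so they are in parallel and share one voltage V; the full source current 10 A splits among them.
1/R_par = 1/300 + 1/20 = 0.05333 S  =>  R_par = 18.75 Ω
V = I × R_par = 10 × 18.75 = 187.5 V
I_R1 = V/R1 = 187.5/300 = 0.625 A

Final answer: 0.625 A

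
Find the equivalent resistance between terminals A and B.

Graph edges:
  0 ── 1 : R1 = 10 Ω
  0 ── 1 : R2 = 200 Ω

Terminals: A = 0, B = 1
Reduce the network between node 0 (A) and node 1 (B) by series/parallel combination:
  Rp1 = R1 ‖ R2 (parallel, both between nodes 0 and 1) = 1/(1/10 + 1/200) = 9.524 Ω
R_eq = 9.524 Ω

Final answer: 9.524 Ω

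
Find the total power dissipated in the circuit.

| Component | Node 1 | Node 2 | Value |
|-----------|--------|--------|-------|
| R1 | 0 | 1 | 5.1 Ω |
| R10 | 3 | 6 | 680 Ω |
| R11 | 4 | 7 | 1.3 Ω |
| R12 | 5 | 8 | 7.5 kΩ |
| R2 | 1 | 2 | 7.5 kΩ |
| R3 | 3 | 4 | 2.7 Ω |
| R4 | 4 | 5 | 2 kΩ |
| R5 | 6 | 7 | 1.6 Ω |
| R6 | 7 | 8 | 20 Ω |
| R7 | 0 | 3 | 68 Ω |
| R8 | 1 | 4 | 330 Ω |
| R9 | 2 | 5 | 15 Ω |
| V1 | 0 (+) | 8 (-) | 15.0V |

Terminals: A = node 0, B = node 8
Nodal analysis, taking node 8 as the 0 V reference.
Source V1 fixes V_0 = 15 V.
KCL at each unknown node (sum of currents leaving = 0; resistances in Ω):
  Node 1: (V_1 - 15)/5.1 + (V_1 - V_2)/7500 + (V_1 - V_4)/330 = 0
  Node 2: (V_2 - V_1)/7500 + (V_2 - V_5)/15 = 0
  Node 3: (V_3 - V_4)/2.7 + (V_3 - 15)/68 + (V_3 - V_6)/680 = 0
  Node 4: (V_4 - V_3)/2.7 + (V_4 - V_5)/2000 + (V_4 - V_1)/330 + (V_4 - V_7)/1.3 = 0
  Node 5: (V_5 - V_4)/2000 + (V_5 - V_2)/15 + (V_5 - 0)/7500 = 0
  Node 6: (V_6 - V_7)/1.6 + (V_6 - V_3)/680 = 0
  Node 7: (V_7 - V_6)/1.6 + (V_7 - 0)/20 + (V_7 - V_4)/1.3 = 0
Collecting terms (coefficients in siemens):
  0.1992·V_1 - 0.0001333·V_2 - 0.00303·V_4 = 2.941
  0.0668·V_2 - 0.0001333·V_1 - 0.06667·V_5 = 0
  0.3865·V_3 - 0.3704·V_4 - 0.001471·V_6 = 0.2206
  1.143·V_4 - 0.00303·V_1 - 0.3704·V_3 - 0.0005·V_5 - 0.7692·V_7 = 0
  0.0673·V_5 - 0.06667·V_2 - 0.0005·V_4 = 0
  0.6265·V_6 - 0.001471·V_3 - 0.625·V_7 = 0
  1.444·V_7 - 0.7692·V_4 - 0.625·V_6 = 0
Solving these 7 simultaneous equations (Gaussian elimination) gives:
  V_1 = 14.83 V, V_2 = 5.215 V, V_3 = 4.435 V, V_4 = 4.018 V
  V_5 = 5.196 V, V_6 = 3.776 V, V_7 = 3.774 V
Power in each resistor, P = (ΔV)²/R:
  P_R1 = (15 - 14.83)²/5.1 = 0.005907 W
  P_R2 = (14.83 - 5.215)²/7500 = 0.01232 W
  P_R3 = (4.435 - 4.018)²/2.7 = 0.06436 W
  P_R4 = (4.018 - 5.196)²/2000 = 0.0006933 W
  P_R5 = (3.776 - 3.774)²/1.6 = 0.000001504 W
  P_R6 = (3.774 - 0)²/20 = 0.7122 W
  P_R7 = (15 - 4.435)²/68 = 1.641 W
  P_R8 = (14.83 - 4.018)²/330 = 0.354 W
  P_R9 = (5.215 - 5.196)²/15 = 0.00002463 W
  P_R10 = (4.435 - 3.776)²/680 = 0.0006394 W
  P_R11 = (4.018 - 3.774)²/1.3 = 0.04582 W
  P_R12 = (5.196 - 0)²/7500 = 0.003599 W
P_total = P_R1 + P_R2 + P_R3 + P_R4 + P_R5 + P_R6 + P_R7 + P_R8 + P_R9 + P_R10 + P_R11 + P_R12 = 2.841 W

Final answer: 2.841 W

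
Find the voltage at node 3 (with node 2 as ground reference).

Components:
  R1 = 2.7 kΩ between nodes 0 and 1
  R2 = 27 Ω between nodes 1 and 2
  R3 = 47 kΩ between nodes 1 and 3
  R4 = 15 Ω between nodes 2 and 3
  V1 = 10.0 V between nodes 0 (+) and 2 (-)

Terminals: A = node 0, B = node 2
Nodal analysis, taking node 2 as the 0 V reference.
Source V1 fixes V_0 = 10 V.
KCL at each unknown node (sum of currents leaving = 0; resistances in Ω):
  Node 1: (V_1 - 10)/2700 + (V_1 - 0)/27 + (V_1 - V_3)/47000 = 0
  Node 3: (V_3 - V_1)/47000 + (V_3 - 0)/15 = 0
Collecting terms (coefficients in siemens):
  0.03743·V_1 - 0.00002128·V_3 = 0.003704
  0.06669·V_3 - 0.00002128·V_1 = 0
Determinant D = (0.03743)(0.06669) - (-0.00002128)(-0.00002128) = 0.002496
V_1 = [(0.003704)(0.06669) - (-0.00002128)(0)]/D = 0.09895 V
V_3 = [(0.03743)(0) - (0.003704)(-0.00002128)]/D = 0.00003157 V
The requested potential is V_3 = 0.00003157 V.

Final answer: V_3 = 3.157e-05 V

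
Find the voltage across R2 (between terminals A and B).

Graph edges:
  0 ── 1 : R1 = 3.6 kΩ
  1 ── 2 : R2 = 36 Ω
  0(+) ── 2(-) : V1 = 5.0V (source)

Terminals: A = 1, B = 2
R1 and R2 are in series across V1 (node 0 → node 1 → node 2), and the output A–B is taken across R2, so this is a voltage divider.
Series current: I = V1/(R1 + R2) = 5/(3600 + 36) = 5/3636 = 0.001375 A
V_R2 = I × R2 = V1 × R2/(R1 + R2) = 5 × 36/3636 = 0.0495 V

Final answer: 0.0495 V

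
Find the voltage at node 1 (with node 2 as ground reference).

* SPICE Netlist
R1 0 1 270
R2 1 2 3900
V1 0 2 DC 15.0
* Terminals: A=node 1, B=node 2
Nodal analysis, taking node 2 as the 0 V reference.
Source V1 fixes V_0 = 15 V.
KCL at each unknown node (sum of currents leaving = 0; resistances in Ω):
  Node 1: (V_1 - 15)/270 + (V_1 - 0)/3900 = 0
Collecting terms: 0.00396 × V_1 = 0.05556  =>  V_1 = 14.03 V
The requested potential is V_1 = 14.03 V.

Final answer: V_1 = 14.03 V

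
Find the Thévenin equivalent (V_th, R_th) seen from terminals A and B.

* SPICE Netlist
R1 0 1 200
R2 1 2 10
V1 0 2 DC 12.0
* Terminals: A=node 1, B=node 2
Step 1 — V_th is the open-circuit voltage V_A - V_B (nothing connected across the terminals).
Nodal analysis, taking node 2 as the 0 V reference.
Source V1 fixes V_0 = 12 V.
KCL at each unknown node (sum of currents leaving = 0; resistances in Ω):
  Node 1: (V_1 - 12)/200 + (V_1 - 0)/10 = 0
Collecting terms: 0.105 × V_1 = 0.06  =>  V_1 = 0.5714 V
V_th = V_1 - V_2 = 0.5714 - 0 = 0.5714 V
Step 2 — R_th: zero the source — replace V1 by a short circuit (node 2 merges into node 0) — and find the resistance seen between A (node 1) and B (node 0).
Reduce the network between node 1 (A) and node 0 (B) by series/parallel combination:
  Rp1 = R1 ‖ R2 (parallel, both between nodes 0 and 1) = 1/(1/200 + 1/10) = 9.524 Ω
R_th = 9.524 Ω

Final answer: V_th = 0.5714 V, R_th = 9.524 Ω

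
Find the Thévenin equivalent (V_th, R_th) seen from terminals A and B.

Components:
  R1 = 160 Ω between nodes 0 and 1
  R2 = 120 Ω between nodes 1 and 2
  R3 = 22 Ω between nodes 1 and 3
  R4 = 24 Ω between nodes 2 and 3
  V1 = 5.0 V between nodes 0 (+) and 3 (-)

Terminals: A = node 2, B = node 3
Step 1 — V_th is the open-circuit voltage V_A - V_B (nothing connected across the terminals).
Nodal analysis, taking node 3 as the 0 V reference.
Source V1 fixes V_0 = 5 V.
KCL at each unknown node (sum of currents leaving = 0; resistances in Ω):
  Node 1: (V_1 - 5)/160 + (V_1 - V_2)/120 + (V_1 - 0)/22 = 0
  Node 2: (V_2 - V_1)/120 + (V_2 - 0)/24 = 0
Collecting terms (coefficients in siemens):
  0.06004·V_1 - 0.008333·V_2 = 0.03125
  0.05·V_2 - 0.008333·V_1 = 0
Determinant D = (0.06004)(0.05) - (-0.008333)(-0.008333) = 0.002932
V_1 = [(0.03125)(0.05) - (-0.008333)(0)]/D = 0.5328 V
V_2 = [(0.06004)(0) - (0.03125)(-0.008333)]/D = 0.08881 V
V_th = V_2 - V_3 = 0.08881 - 0 = 0.08881 V
Step 2 — R_th: zero the source — replace V1 by a short circuit (node 3 merges into node 0) — and find the resistance seen between A (node 2) and B (node 0).
Reduce the network between node 2 (A) and node 0 (B) by series/parallel combination:
  Rp1 = R1 ‖ R3 (parallel, both between nodes 0 and 1) = 1/(1/160 + 1/22) = 19.34 Ω
  Rs1 = R2 + Rp1 (series, joined only at node 1) = 120 + 19.34 = 139.3 Ω
  Rp2 = R4 ‖ Rs1 (parallel, both between nodes 0 and 2) = 1/(1/24 + 1/139.3) = 20.47 Ω
R_th = 20.47 Ω

Final answer: V_th = 0.08881 V, R_th = 20.47 Ω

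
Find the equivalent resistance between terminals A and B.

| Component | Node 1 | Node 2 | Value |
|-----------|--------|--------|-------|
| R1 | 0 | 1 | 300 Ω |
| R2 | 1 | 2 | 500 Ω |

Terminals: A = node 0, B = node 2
Reduce the network between node 0 (A) and node 2 (B) by series/parallel combination:
  Rs1 = R1 + R2 (series, joined only at node 1) = 300 + 500 = 800 Ω
R_eq = 800 Ω

Final answer: 800 Ω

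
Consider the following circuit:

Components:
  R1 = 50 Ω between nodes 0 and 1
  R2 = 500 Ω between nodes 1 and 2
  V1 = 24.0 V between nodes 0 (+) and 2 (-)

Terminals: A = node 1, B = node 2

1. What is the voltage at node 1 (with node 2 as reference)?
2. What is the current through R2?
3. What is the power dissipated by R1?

Nodal analysis, taking node 2 as the 0 V reference.
Source V1 fixes V_0 = 24 V.
KCL at each unknown node (sum of currents leaving = 0; resistances in Ω):
  Node 1: (V_1 - 24)/50 + (V_1 - 0)/500 = 0
Collecting terms: 0.022 × V_1 = 0.48  =>  V_1 = 21.82 V
Part 1:
  Read off the nodal solution: V_1 = 21.82 V
Part 2:
  I_R2 = (V_1 - V_2)/R2 = (21.82 - 0)/500 = 0.04364 A
  Magnitude: I_R2 = 0.04364 A
Part 3:
  I_R1 = (V_0 - V_1)/R1 = (24 - 21.82)/50 = 0.04364 A
  P_R1 = I_R1² × R1 = (0.04364)² × 50 = 0.09521 W

Final answers:
1. V_1 = 21.82 V
2. I_R2 = 0.04364 A
3. P_R1 = 0.09521 W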